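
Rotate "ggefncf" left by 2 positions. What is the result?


Input: "ggefncf", rotate left by 2
First 2 characters: "gg"
Remaining characters: "efncf"
Concatenate remaining + first: "efncf" + "gg" = "efncfgg"

efncfgg


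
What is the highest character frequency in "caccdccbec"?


Input: caccdccbec
Character counts:
  'a': 1
  'b': 1
  'c': 6
  'd': 1
  'e': 1
Maximum frequency: 6

6


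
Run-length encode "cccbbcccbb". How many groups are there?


Input: cccbbcccbb
Scanning for consecutive runs:
  Group 1: 'c' x 3 (positions 0-2)
  Group 2: 'b' x 2 (positions 3-4)
  Group 3: 'c' x 3 (positions 5-7)
  Group 4: 'b' x 2 (positions 8-9)
Total groups: 4

4


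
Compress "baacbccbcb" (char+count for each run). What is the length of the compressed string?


Input: baacbccbcb
Runs:
  'b' x 1 => "b1"
  'a' x 2 => "a2"
  'c' x 1 => "c1"
  'b' x 1 => "b1"
  'c' x 2 => "c2"
  'b' x 1 => "b1"
  'c' x 1 => "c1"
  'b' x 1 => "b1"
Compressed: "b1a2c1b1c2b1c1b1"
Compressed length: 16

16


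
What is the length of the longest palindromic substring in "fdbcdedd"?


Input: "fdbcdedd"
Checking substrings for palindromes:
  [4:7] "ded" (len 3) => palindrome
  [6:8] "dd" (len 2) => palindrome
Longest palindromic substring: "ded" with length 3

3


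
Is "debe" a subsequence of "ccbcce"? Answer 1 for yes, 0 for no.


Check if "debe" is a subsequence of "ccbcce"
Greedy scan:
  Position 0 ('c'): no match needed
  Position 1 ('c'): no match needed
  Position 2 ('b'): no match needed
  Position 3 ('c'): no match needed
  Position 4 ('c'): no match needed
  Position 5 ('e'): no match needed
Only matched 0/4 characters => not a subsequence

0


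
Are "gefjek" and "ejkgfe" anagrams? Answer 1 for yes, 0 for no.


Strings: "gefjek", "ejkgfe"
Sorted first:  eefgjk
Sorted second: eefgjk
Sorted forms match => anagrams

1


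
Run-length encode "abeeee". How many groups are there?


Input: abeeee
Scanning for consecutive runs:
  Group 1: 'a' x 1 (positions 0-0)
  Group 2: 'b' x 1 (positions 1-1)
  Group 3: 'e' x 4 (positions 2-5)
Total groups: 3

3


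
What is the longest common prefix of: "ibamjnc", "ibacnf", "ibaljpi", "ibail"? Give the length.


Words: ibamjnc, ibacnf, ibaljpi, ibail
  Position 0: all 'i' => match
  Position 1: all 'b' => match
  Position 2: all 'a' => match
  Position 3: ('m', 'c', 'l', 'i') => mismatch, stop
LCP = "iba" (length 3)

3


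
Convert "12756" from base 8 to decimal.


Input: "12756" in base 8
Positional expansion:
  Digit '1' (value 1) x 8^4 = 4096
  Digit '2' (value 2) x 8^3 = 1024
  Digit '7' (value 7) x 8^2 = 448
  Digit '5' (value 5) x 8^1 = 40
  Digit '6' (value 6) x 8^0 = 6
Sum = 5614

5614


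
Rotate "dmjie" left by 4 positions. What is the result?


Input: "dmjie", rotate left by 4
First 4 characters: "dmji"
Remaining characters: "e"
Concatenate remaining + first: "e" + "dmji" = "edmji"

edmji


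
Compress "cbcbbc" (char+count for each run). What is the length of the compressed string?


Input: cbcbbc
Runs:
  'c' x 1 => "c1"
  'b' x 1 => "b1"
  'c' x 1 => "c1"
  'b' x 2 => "b2"
  'c' x 1 => "c1"
Compressed: "c1b1c1b2c1"
Compressed length: 10

10


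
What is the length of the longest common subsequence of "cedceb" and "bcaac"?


LCS of "cedceb" and "bcaac"
DP table:
           b    c    a    a    c
      0    0    0    0    0    0
  c   0    0    1    1    1    1
  e   0    0    1    1    1    1
  d   0    0    1    1    1    1
  c   0    0    1    1    1    2
  e   0    0    1    1    1    2
  b   0    1    1    1    1    2
LCS length = dp[6][5] = 2

2


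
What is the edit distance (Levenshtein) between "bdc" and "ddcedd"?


Computing edit distance: "bdc" -> "ddcedd"
DP table:
           d    d    c    e    d    d
      0    1    2    3    4    5    6
  b   1    1    2    3    4    5    6
  d   2    1    1    2    3    4    5
  c   3    2    2    1    2    3    4
Edit distance = dp[3][6] = 4

4


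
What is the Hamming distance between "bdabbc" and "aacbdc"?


Comparing "bdabbc" and "aacbdc" position by position:
  Position 0: 'b' vs 'a' => differ
  Position 1: 'd' vs 'a' => differ
  Position 2: 'a' vs 'c' => differ
  Position 3: 'b' vs 'b' => same
  Position 4: 'b' vs 'd' => differ
  Position 5: 'c' vs 'c' => same
Total differences (Hamming distance): 4

4


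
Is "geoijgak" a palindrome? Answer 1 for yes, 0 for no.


Input: geoijgak
Reversed: kagjioeg
  Compare pos 0 ('g') with pos 7 ('k'): MISMATCH
  Compare pos 1 ('e') with pos 6 ('a'): MISMATCH
  Compare pos 2 ('o') with pos 5 ('g'): MISMATCH
  Compare pos 3 ('i') with pos 4 ('j'): MISMATCH
Result: not a palindrome

0


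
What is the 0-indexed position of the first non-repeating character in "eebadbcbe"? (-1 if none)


Input: eebadbcbe
Character frequencies:
  'a': 1
  'b': 3
  'c': 1
  'd': 1
  'e': 3
Scanning left to right for freq == 1:
  Position 0 ('e'): freq=3, skip
  Position 1 ('e'): freq=3, skip
  Position 2 ('b'): freq=3, skip
  Position 3 ('a'): unique! => answer = 3

3


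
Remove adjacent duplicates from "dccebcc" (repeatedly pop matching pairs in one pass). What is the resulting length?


Input: dccebcc
Stack-based adjacent duplicate removal:
  Read 'd': push. Stack: d
  Read 'c': push. Stack: dc
  Read 'c': matches stack top 'c' => pop. Stack: d
  Read 'e': push. Stack: de
  Read 'b': push. Stack: deb
  Read 'c': push. Stack: debc
  Read 'c': matches stack top 'c' => pop. Stack: deb
Final stack: "deb" (length 3)

3


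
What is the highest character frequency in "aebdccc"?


Input: aebdccc
Character counts:
  'a': 1
  'b': 1
  'c': 3
  'd': 1
  'e': 1
Maximum frequency: 3

3


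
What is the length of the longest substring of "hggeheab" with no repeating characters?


Input: "hggeheab"
Sliding window (track last position of each char):
  Position 0 ('h'): window [0,0] length 1 -- new best
  Position 1 ('g'): window [0,1] length 2 -- new best
  Position 2 ('g'): repeat (last at 1), move window start to 2
  Position 2 ('g'): window [2,2] length 1
  Position 3 ('e'): window [2,3] length 2
  Position 4 ('h'): window [2,4] length 3 -- new best
  Position 5 ('e'): repeat (last at 3), move window start to 4
  Position 5 ('e'): window [4,5] length 2
  Position 6 ('a'): window [4,6] length 3
  Position 7 ('b'): window [4,7] length 4 -- new best
Longest substring with no repeats: "heab" with length 4

4


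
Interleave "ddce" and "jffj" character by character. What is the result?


Interleaving "ddce" and "jffj":
  Position 0: 'd' from first, 'j' from second => "dj"
  Position 1: 'd' from first, 'f' from second => "df"
  Position 2: 'c' from first, 'f' from second => "cf"
  Position 3: 'e' from first, 'j' from second => "ej"
Result: djdfcfej

djdfcfej


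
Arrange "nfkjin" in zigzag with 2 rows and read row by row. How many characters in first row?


Zigzag "nfkjin" into 2 rows:
Placing characters:
  'n' => row 0
  'f' => row 1
  'k' => row 0
  'j' => row 1
  'i' => row 0
  'n' => row 1
Rows:
  Row 0: "nki"
  Row 1: "fjn"
First row length: 3

3


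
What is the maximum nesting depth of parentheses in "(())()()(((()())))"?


Input: "(())()()(((()())))"
Tracking depth:
  Position 0 '(': depth becomes 1
  Position 1 '(': depth becomes 2
  Position 2 ')': depth becomes 1
  Position 3 ')': depth becomes 0
  Position 4 '(': depth becomes 1
  Position 5 ')': depth becomes 0
  Position 6 '(': depth becomes 1
  Position 7 ')': depth becomes 0
  Position 8 '(': depth becomes 1
  Position 9 '(': depth becomes 2
  Position 10 '(': depth becomes 3
  Position 11 '(': depth becomes 4
  Position 12 ')': depth becomes 3
  Position 13 '(': depth becomes 4
  Position 14 ')': depth becomes 3
  Position 15 ')': depth becomes 2
  Position 16 ')': depth becomes 1
  Position 17 ')': depth becomes 0
Maximum depth reached: 4

4


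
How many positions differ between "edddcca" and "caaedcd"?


Comparing "edddcca" and "caaedcd" position by position:
  Position 0: 'e' vs 'c' => DIFFER
  Position 1: 'd' vs 'a' => DIFFER
  Position 2: 'd' vs 'a' => DIFFER
  Position 3: 'd' vs 'e' => DIFFER
  Position 4: 'c' vs 'd' => DIFFER
  Position 5: 'c' vs 'c' => same
  Position 6: 'a' vs 'd' => DIFFER
Positions that differ: 6

6


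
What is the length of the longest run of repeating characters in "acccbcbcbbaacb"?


Input: "acccbcbcbbaacb"
Scanning for longest run:
  Position 1 ('c'): new char, reset run to 1
  Position 2 ('c'): continues run of 'c', length=2
  Position 3 ('c'): continues run of 'c', length=3
  Position 4 ('b'): new char, reset run to 1
  Position 5 ('c'): new char, reset run to 1
  Position 6 ('b'): new char, reset run to 1
  Position 7 ('c'): new char, reset run to 1
  Position 8 ('b'): new char, reset run to 1
  Position 9 ('b'): continues run of 'b', length=2
  Position 10 ('a'): new char, reset run to 1
  Position 11 ('a'): continues run of 'a', length=2
  Position 12 ('c'): new char, reset run to 1
  Position 13 ('b'): new char, reset run to 1
Longest run: 'c' with length 3

3


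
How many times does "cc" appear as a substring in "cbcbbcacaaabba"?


Searching for "cc" in "cbcbbcacaaabba"
Scanning each position:
  Position 0: "cb" => no
  Position 1: "bc" => no
  Position 2: "cb" => no
  Position 3: "bb" => no
  Position 4: "bc" => no
  Position 5: "ca" => no
  Position 6: "ac" => no
  Position 7: "ca" => no
  Position 8: "aa" => no
  Position 9: "aa" => no
  Position 10: "ab" => no
  Position 11: "bb" => no
  Position 12: "ba" => no
Total occurrences: 0

0


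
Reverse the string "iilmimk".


Input: iilmimk
Reading characters right to left:
  Position 6: 'k'
  Position 5: 'm'
  Position 4: 'i'
  Position 3: 'm'
  Position 2: 'l'
  Position 1: 'i'
  Position 0: 'i'
Reversed: kmimlii

kmimlii


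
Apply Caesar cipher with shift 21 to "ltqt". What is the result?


Caesar cipher: shift "ltqt" by 21
  'l' (pos 11) + 21 = pos 6 = 'g'
  't' (pos 19) + 21 = pos 14 = 'o'
  'q' (pos 16) + 21 = pos 11 = 'l'
  't' (pos 19) + 21 = pos 14 = 'o'
Result: golo

golo


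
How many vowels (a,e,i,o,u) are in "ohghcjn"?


Input: ohghcjn
Checking each character:
  'o' at position 0: vowel (running total: 1)
  'h' at position 1: consonant
  'g' at position 2: consonant
  'h' at position 3: consonant
  'c' at position 4: consonant
  'j' at position 5: consonant
  'n' at position 6: consonant
Total vowels: 1

1


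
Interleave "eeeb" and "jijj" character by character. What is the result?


Interleaving "eeeb" and "jijj":
  Position 0: 'e' from first, 'j' from second => "ej"
  Position 1: 'e' from first, 'i' from second => "ei"
  Position 2: 'e' from first, 'j' from second => "ej"
  Position 3: 'b' from first, 'j' from second => "bj"
Result: ejeiejbj

ejeiejbj


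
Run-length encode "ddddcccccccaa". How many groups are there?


Input: ddddcccccccaa
Scanning for consecutive runs:
  Group 1: 'd' x 4 (positions 0-3)
  Group 2: 'c' x 7 (positions 4-10)
  Group 3: 'a' x 2 (positions 11-12)
Total groups: 3

3


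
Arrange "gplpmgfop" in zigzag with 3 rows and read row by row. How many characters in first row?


Zigzag "gplpmgfop" into 3 rows:
Placing characters:
  'g' => row 0
  'p' => row 1
  'l' => row 2
  'p' => row 1
  'm' => row 0
  'g' => row 1
  'f' => row 2
  'o' => row 1
  'p' => row 0
Rows:
  Row 0: "gmp"
  Row 1: "ppgo"
  Row 2: "lf"
First row length: 3

3


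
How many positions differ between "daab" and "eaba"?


Comparing "daab" and "eaba" position by position:
  Position 0: 'd' vs 'e' => DIFFER
  Position 1: 'a' vs 'a' => same
  Position 2: 'a' vs 'b' => DIFFER
  Position 3: 'b' vs 'a' => DIFFER
Positions that differ: 3

3


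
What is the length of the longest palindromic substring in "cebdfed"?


Input: "cebdfed"
Checking substrings for palindromes:
  No multi-char palindromic substrings found
Longest palindromic substring: "c" with length 1

1


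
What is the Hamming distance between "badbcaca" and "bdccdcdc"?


Comparing "badbcaca" and "bdccdcdc" position by position:
  Position 0: 'b' vs 'b' => same
  Position 1: 'a' vs 'd' => differ
  Position 2: 'd' vs 'c' => differ
  Position 3: 'b' vs 'c' => differ
  Position 4: 'c' vs 'd' => differ
  Position 5: 'a' vs 'c' => differ
  Position 6: 'c' vs 'd' => differ
  Position 7: 'a' vs 'c' => differ
Total differences (Hamming distance): 7

7


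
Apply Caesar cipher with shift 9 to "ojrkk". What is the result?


Caesar cipher: shift "ojrkk" by 9
  'o' (pos 14) + 9 = pos 23 = 'x'
  'j' (pos 9) + 9 = pos 18 = 's'
  'r' (pos 17) + 9 = pos 0 = 'a'
  'k' (pos 10) + 9 = pos 19 = 't'
  'k' (pos 10) + 9 = pos 19 = 't'
Result: xsatt

xsatt


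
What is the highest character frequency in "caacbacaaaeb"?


Input: caacbacaaaeb
Character counts:
  'a': 6
  'b': 2
  'c': 3
  'e': 1
Maximum frequency: 6

6


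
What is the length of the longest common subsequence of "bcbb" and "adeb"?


LCS of "bcbb" and "adeb"
DP table:
           a    d    e    b
      0    0    0    0    0
  b   0    0    0    0    1
  c   0    0    0    0    1
  b   0    0    0    0    1
  b   0    0    0    0    1
LCS length = dp[4][4] = 1

1


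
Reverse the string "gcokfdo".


Input: gcokfdo
Reading characters right to left:
  Position 6: 'o'
  Position 5: 'd'
  Position 4: 'f'
  Position 3: 'k'
  Position 2: 'o'
  Position 1: 'c'
  Position 0: 'g'
Reversed: odfkocg

odfkocg


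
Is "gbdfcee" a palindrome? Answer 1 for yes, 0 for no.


Input: gbdfcee
Reversed: eecfdbg
  Compare pos 0 ('g') with pos 6 ('e'): MISMATCH
  Compare pos 1 ('b') with pos 5 ('e'): MISMATCH
  Compare pos 2 ('d') with pos 4 ('c'): MISMATCH
Result: not a palindrome

0


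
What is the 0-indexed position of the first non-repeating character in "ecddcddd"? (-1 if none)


Input: ecddcddd
Character frequencies:
  'c': 2
  'd': 5
  'e': 1
Scanning left to right for freq == 1:
  Position 0 ('e'): unique! => answer = 0

0


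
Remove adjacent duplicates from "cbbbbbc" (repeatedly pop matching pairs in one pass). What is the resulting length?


Input: cbbbbbc
Stack-based adjacent duplicate removal:
  Read 'c': push. Stack: c
  Read 'b': push. Stack: cb
  Read 'b': matches stack top 'b' => pop. Stack: c
  Read 'b': push. Stack: cb
  Read 'b': matches stack top 'b' => pop. Stack: c
  Read 'b': push. Stack: cb
  Read 'c': push. Stack: cbc
Final stack: "cbc" (length 3)

3


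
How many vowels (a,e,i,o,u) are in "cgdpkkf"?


Input: cgdpkkf
Checking each character:
  'c' at position 0: consonant
  'g' at position 1: consonant
  'd' at position 2: consonant
  'p' at position 3: consonant
  'k' at position 4: consonant
  'k' at position 5: consonant
  'f' at position 6: consonant
Total vowels: 0

0


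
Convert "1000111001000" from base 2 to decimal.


Input: "1000111001000" in base 2
Positional expansion:
  Digit '1' (value 1) x 2^12 = 4096
  Digit '0' (value 0) x 2^11 = 0
  Digit '0' (value 0) x 2^10 = 0
  Digit '0' (value 0) x 2^9 = 0
  Digit '1' (value 1) x 2^8 = 256
  Digit '1' (value 1) x 2^7 = 128
  Digit '1' (value 1) x 2^6 = 64
  Digit '0' (value 0) x 2^5 = 0
  Digit '0' (value 0) x 2^4 = 0
  Digit '1' (value 1) x 2^3 = 8
  Digit '0' (value 0) x 2^2 = 0
  Digit '0' (value 0) x 2^1 = 0
  Digit '0' (value 0) x 2^0 = 0
Sum = 4552

4552


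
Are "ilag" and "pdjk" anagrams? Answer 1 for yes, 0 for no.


Strings: "ilag", "pdjk"
Sorted first:  agil
Sorted second: djkp
Differ at position 0: 'a' vs 'd' => not anagrams

0


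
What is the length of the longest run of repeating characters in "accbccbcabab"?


Input: "accbccbcabab"
Scanning for longest run:
  Position 1 ('c'): new char, reset run to 1
  Position 2 ('c'): continues run of 'c', length=2
  Position 3 ('b'): new char, reset run to 1
  Position 4 ('c'): new char, reset run to 1
  Position 5 ('c'): continues run of 'c', length=2
  Position 6 ('b'): new char, reset run to 1
  Position 7 ('c'): new char, reset run to 1
  Position 8 ('a'): new char, reset run to 1
  Position 9 ('b'): new char, reset run to 1
  Position 10 ('a'): new char, reset run to 1
  Position 11 ('b'): new char, reset run to 1
Longest run: 'c' with length 2

2


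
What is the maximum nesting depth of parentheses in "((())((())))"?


Input: "((())((())))"
Tracking depth:
  Position 0 '(': depth becomes 1
  Position 1 '(': depth becomes 2
  Position 2 '(': depth becomes 3
  Position 3 ')': depth becomes 2
  Position 4 ')': depth becomes 1
  Position 5 '(': depth becomes 2
  Position 6 '(': depth becomes 3
  Position 7 '(': depth becomes 4
  Position 8 ')': depth becomes 3
  Position 9 ')': depth becomes 2
  Position 10 ')': depth becomes 1
  Position 11 ')': depth becomes 0
Maximum depth reached: 4

4


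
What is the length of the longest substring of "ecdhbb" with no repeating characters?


Input: "ecdhbb"
Sliding window (track last position of each char):
  Position 0 ('e'): window [0,0] length 1 -- new best
  Position 1 ('c'): window [0,1] length 2 -- new best
  Position 2 ('d'): window [0,2] length 3 -- new best
  Position 3 ('h'): window [0,3] length 4 -- new best
  Position 4 ('b'): window [0,4] length 5 -- new best
  Position 5 ('b'): repeat (last at 4), move window start to 5
  Position 5 ('b'): window [5,5] length 1
Longest substring with no repeats: "ecdhb" with length 5

5


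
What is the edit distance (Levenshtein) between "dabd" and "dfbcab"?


Computing edit distance: "dabd" -> "dfbcab"
DP table:
           d    f    b    c    a    b
      0    1    2    3    4    5    6
  d   1    0    1    2    3    4    5
  a   2    1    1    2    3    3    4
  b   3    2    2    1    2    3    3
  d   4    3    3    2    2    3    4
Edit distance = dp[4][6] = 4

4


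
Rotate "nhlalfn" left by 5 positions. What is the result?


Input: "nhlalfn", rotate left by 5
First 5 characters: "nhlal"
Remaining characters: "fn"
Concatenate remaining + first: "fn" + "nhlal" = "fnnhlal"

fnnhlal


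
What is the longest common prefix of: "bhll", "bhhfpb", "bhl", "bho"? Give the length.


Words: bhll, bhhfpb, bhl, bho
  Position 0: all 'b' => match
  Position 1: all 'h' => match
  Position 2: ('l', 'h', 'l', 'o') => mismatch, stop
LCP = "bh" (length 2)

2


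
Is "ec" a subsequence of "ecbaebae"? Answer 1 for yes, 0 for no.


Check if "ec" is a subsequence of "ecbaebae"
Greedy scan:
  Position 0 ('e'): matches sub[0] = 'e'
  Position 1 ('c'): matches sub[1] = 'c'
  Position 2 ('b'): no match needed
  Position 3 ('a'): no match needed
  Position 4 ('e'): no match needed
  Position 5 ('b'): no match needed
  Position 6 ('a'): no match needed
  Position 7 ('e'): no match needed
All 2 characters matched => is a subsequence

1


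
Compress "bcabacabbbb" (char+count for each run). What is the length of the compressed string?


Input: bcabacabbbb
Runs:
  'b' x 1 => "b1"
  'c' x 1 => "c1"
  'a' x 1 => "a1"
  'b' x 1 => "b1"
  'a' x 1 => "a1"
  'c' x 1 => "c1"
  'a' x 1 => "a1"
  'b' x 4 => "b4"
Compressed: "b1c1a1b1a1c1a1b4"
Compressed length: 16

16


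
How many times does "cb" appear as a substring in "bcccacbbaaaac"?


Searching for "cb" in "bcccacbbaaaac"
Scanning each position:
  Position 0: "bc" => no
  Position 1: "cc" => no
  Position 2: "cc" => no
  Position 3: "ca" => no
  Position 4: "ac" => no
  Position 5: "cb" => MATCH
  Position 6: "bb" => no
  Position 7: "ba" => no
  Position 8: "aa" => no
  Position 9: "aa" => no
  Position 10: "aa" => no
  Position 11: "ac" => no
Total occurrences: 1

1


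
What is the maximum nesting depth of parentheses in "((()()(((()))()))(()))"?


Input: "((()()(((()))()))(()))"
Tracking depth:
  Position 0 '(': depth becomes 1
  Position 1 '(': depth becomes 2
  Position 2 '(': depth becomes 3
  Position 3 ')': depth becomes 2
  Position 4 '(': depth becomes 3
  Position 5 ')': depth becomes 2
  Position 6 '(': depth becomes 3
  Position 7 '(': depth becomes 4
  Position 8 '(': depth becomes 5
  Position 9 '(': depth becomes 6
  Position 10 ')': depth becomes 5
  Position 11 ')': depth becomes 4
  Position 12 ')': depth becomes 3
  Position 13 '(': depth becomes 4
  Position 14 ')': depth becomes 3
  Position 15 ')': depth becomes 2
  Position 16 ')': depth becomes 1
  Position 17 '(': depth becomes 2
  Position 18 '(': depth becomes 3
  Position 19 ')': depth becomes 2
  Position 20 ')': depth becomes 1
  Position 21 ')': depth becomes 0
Maximum depth reached: 6

6


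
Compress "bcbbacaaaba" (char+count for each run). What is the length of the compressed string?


Input: bcbbacaaaba
Runs:
  'b' x 1 => "b1"
  'c' x 1 => "c1"
  'b' x 2 => "b2"
  'a' x 1 => "a1"
  'c' x 1 => "c1"
  'a' x 3 => "a3"
  'b' x 1 => "b1"
  'a' x 1 => "a1"
Compressed: "b1c1b2a1c1a3b1a1"
Compressed length: 16

16


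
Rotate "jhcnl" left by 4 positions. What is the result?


Input: "jhcnl", rotate left by 4
First 4 characters: "jhcn"
Remaining characters: "l"
Concatenate remaining + first: "l" + "jhcn" = "ljhcn"

ljhcn


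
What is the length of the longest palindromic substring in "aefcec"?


Input: "aefcec"
Checking substrings for palindromes:
  [3:6] "cec" (len 3) => palindrome
Longest palindromic substring: "cec" with length 3

3


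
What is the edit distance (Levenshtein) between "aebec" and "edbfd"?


Computing edit distance: "aebec" -> "edbfd"
DP table:
           e    d    b    f    d
      0    1    2    3    4    5
  a   1    1    2    3    4    5
  e   2    1    2    3    4    5
  b   3    2    2    2    3    4
  e   4    3    3    3    3    4
  c   5    4    4    4    4    4
Edit distance = dp[5][5] = 4

4


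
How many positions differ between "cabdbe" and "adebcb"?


Comparing "cabdbe" and "adebcb" position by position:
  Position 0: 'c' vs 'a' => DIFFER
  Position 1: 'a' vs 'd' => DIFFER
  Position 2: 'b' vs 'e' => DIFFER
  Position 3: 'd' vs 'b' => DIFFER
  Position 4: 'b' vs 'c' => DIFFER
  Position 5: 'e' vs 'b' => DIFFER
Positions that differ: 6

6


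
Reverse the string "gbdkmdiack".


Input: gbdkmdiack
Reading characters right to left:
  Position 9: 'k'
  Position 8: 'c'
  Position 7: 'a'
  Position 6: 'i'
  Position 5: 'd'
  Position 4: 'm'
  Position 3: 'k'
  Position 2: 'd'
  Position 1: 'b'
  Position 0: 'g'
Reversed: kcaidmkdbg

kcaidmkdbg


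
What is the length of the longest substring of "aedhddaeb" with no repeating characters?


Input: "aedhddaeb"
Sliding window (track last position of each char):
  Position 0 ('a'): window [0,0] length 1 -- new best
  Position 1 ('e'): window [0,1] length 2 -- new best
  Position 2 ('d'): window [0,2] length 3 -- new best
  Position 3 ('h'): window [0,3] length 4 -- new best
  Position 4 ('d'): repeat (last at 2), move window start to 3
  Position 4 ('d'): window [3,4] length 2
  Position 5 ('d'): repeat (last at 4), move window start to 5
  Position 5 ('d'): window [5,5] length 1
  Position 6 ('a'): window [5,6] length 2
  Position 7 ('e'): window [5,7] length 3
  Position 8 ('b'): window [5,8] length 4
Longest substring with no repeats: "aedh" with length 4

4


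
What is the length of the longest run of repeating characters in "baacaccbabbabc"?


Input: "baacaccbabbabc"
Scanning for longest run:
  Position 1 ('a'): new char, reset run to 1
  Position 2 ('a'): continues run of 'a', length=2
  Position 3 ('c'): new char, reset run to 1
  Position 4 ('a'): new char, reset run to 1
  Position 5 ('c'): new char, reset run to 1
  Position 6 ('c'): continues run of 'c', length=2
  Position 7 ('b'): new char, reset run to 1
  Position 8 ('a'): new char, reset run to 1
  Position 9 ('b'): new char, reset run to 1
  Position 10 ('b'): continues run of 'b', length=2
  Position 11 ('a'): new char, reset run to 1
  Position 12 ('b'): new char, reset run to 1
  Position 13 ('c'): new char, reset run to 1
Longest run: 'a' with length 2

2


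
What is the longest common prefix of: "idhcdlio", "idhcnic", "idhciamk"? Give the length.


Words: idhcdlio, idhcnic, idhciamk
  Position 0: all 'i' => match
  Position 1: all 'd' => match
  Position 2: all 'h' => match
  Position 3: all 'c' => match
  Position 4: ('d', 'n', 'i') => mismatch, stop
LCP = "idhc" (length 4)

4


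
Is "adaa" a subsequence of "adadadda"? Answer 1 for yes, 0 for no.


Check if "adaa" is a subsequence of "adadadda"
Greedy scan:
  Position 0 ('a'): matches sub[0] = 'a'
  Position 1 ('d'): matches sub[1] = 'd'
  Position 2 ('a'): matches sub[2] = 'a'
  Position 3 ('d'): no match needed
  Position 4 ('a'): matches sub[3] = 'a'
  Position 5 ('d'): no match needed
  Position 6 ('d'): no match needed
  Position 7 ('a'): no match needed
All 4 characters matched => is a subsequence

1


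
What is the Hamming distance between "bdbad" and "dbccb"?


Comparing "bdbad" and "dbccb" position by position:
  Position 0: 'b' vs 'd' => differ
  Position 1: 'd' vs 'b' => differ
  Position 2: 'b' vs 'c' => differ
  Position 3: 'a' vs 'c' => differ
  Position 4: 'd' vs 'b' => differ
Total differences (Hamming distance): 5

5


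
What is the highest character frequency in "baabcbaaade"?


Input: baabcbaaade
Character counts:
  'a': 5
  'b': 3
  'c': 1
  'd': 1
  'e': 1
Maximum frequency: 5

5


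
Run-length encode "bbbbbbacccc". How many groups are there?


Input: bbbbbbacccc
Scanning for consecutive runs:
  Group 1: 'b' x 6 (positions 0-5)
  Group 2: 'a' x 1 (positions 6-6)
  Group 3: 'c' x 4 (positions 7-10)
Total groups: 3

3


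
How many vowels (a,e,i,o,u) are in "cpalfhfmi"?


Input: cpalfhfmi
Checking each character:
  'c' at position 0: consonant
  'p' at position 1: consonant
  'a' at position 2: vowel (running total: 1)
  'l' at position 3: consonant
  'f' at position 4: consonant
  'h' at position 5: consonant
  'f' at position 6: consonant
  'm' at position 7: consonant
  'i' at position 8: vowel (running total: 2)
Total vowels: 2

2


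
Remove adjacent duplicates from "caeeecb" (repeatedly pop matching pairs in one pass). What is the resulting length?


Input: caeeecb
Stack-based adjacent duplicate removal:
  Read 'c': push. Stack: c
  Read 'a': push. Stack: ca
  Read 'e': push. Stack: cae
  Read 'e': matches stack top 'e' => pop. Stack: ca
  Read 'e': push. Stack: cae
  Read 'c': push. Stack: caec
  Read 'b': push. Stack: caecb
Final stack: "caecb" (length 5)

5


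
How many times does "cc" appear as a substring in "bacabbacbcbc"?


Searching for "cc" in "bacabbacbcbc"
Scanning each position:
  Position 0: "ba" => no
  Position 1: "ac" => no
  Position 2: "ca" => no
  Position 3: "ab" => no
  Position 4: "bb" => no
  Position 5: "ba" => no
  Position 6: "ac" => no
  Position 7: "cb" => no
  Position 8: "bc" => no
  Position 9: "cb" => no
  Position 10: "bc" => no
Total occurrences: 0

0


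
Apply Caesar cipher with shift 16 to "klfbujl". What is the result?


Caesar cipher: shift "klfbujl" by 16
  'k' (pos 10) + 16 = pos 0 = 'a'
  'l' (pos 11) + 16 = pos 1 = 'b'
  'f' (pos 5) + 16 = pos 21 = 'v'
  'b' (pos 1) + 16 = pos 17 = 'r'
  'u' (pos 20) + 16 = pos 10 = 'k'
  'j' (pos 9) + 16 = pos 25 = 'z'
  'l' (pos 11) + 16 = pos 1 = 'b'
Result: abvrkzb

abvrkzb


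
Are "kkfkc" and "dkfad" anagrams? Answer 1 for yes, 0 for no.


Strings: "kkfkc", "dkfad"
Sorted first:  cfkkk
Sorted second: addfk
Differ at position 0: 'c' vs 'a' => not anagrams

0


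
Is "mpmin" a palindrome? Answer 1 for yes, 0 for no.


Input: mpmin
Reversed: nimpm
  Compare pos 0 ('m') with pos 4 ('n'): MISMATCH
  Compare pos 1 ('p') with pos 3 ('i'): MISMATCH
Result: not a palindrome

0


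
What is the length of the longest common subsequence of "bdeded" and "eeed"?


LCS of "bdeded" and "eeed"
DP table:
           e    e    e    d
      0    0    0    0    0
  b   0    0    0    0    0
  d   0    0    0    0    1
  e   0    1    1    1    1
  d   0    1    1    1    2
  e   0    1    2    2    2
  d   0    1    2    2    3
LCS length = dp[6][4] = 3

3


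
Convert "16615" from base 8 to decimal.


Input: "16615" in base 8
Positional expansion:
  Digit '1' (value 1) x 8^4 = 4096
  Digit '6' (value 6) x 8^3 = 3072
  Digit '6' (value 6) x 8^2 = 384
  Digit '1' (value 1) x 8^1 = 8
  Digit '5' (value 5) x 8^0 = 5
Sum = 7565

7565


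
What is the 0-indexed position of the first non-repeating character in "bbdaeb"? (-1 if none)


Input: bbdaeb
Character frequencies:
  'a': 1
  'b': 3
  'd': 1
  'e': 1
Scanning left to right for freq == 1:
  Position 0 ('b'): freq=3, skip
  Position 1 ('b'): freq=3, skip
  Position 2 ('d'): unique! => answer = 2

2


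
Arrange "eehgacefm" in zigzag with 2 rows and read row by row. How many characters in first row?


Zigzag "eehgacefm" into 2 rows:
Placing characters:
  'e' => row 0
  'e' => row 1
  'h' => row 0
  'g' => row 1
  'a' => row 0
  'c' => row 1
  'e' => row 0
  'f' => row 1
  'm' => row 0
Rows:
  Row 0: "ehaem"
  Row 1: "egcf"
First row length: 5

5


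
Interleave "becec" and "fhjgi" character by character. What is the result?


Interleaving "becec" and "fhjgi":
  Position 0: 'b' from first, 'f' from second => "bf"
  Position 1: 'e' from first, 'h' from second => "eh"
  Position 2: 'c' from first, 'j' from second => "cj"
  Position 3: 'e' from first, 'g' from second => "eg"
  Position 4: 'c' from first, 'i' from second => "ci"
Result: bfehcjegci

bfehcjegci


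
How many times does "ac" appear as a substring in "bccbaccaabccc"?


Searching for "ac" in "bccbaccaabccc"
Scanning each position:
  Position 0: "bc" => no
  Position 1: "cc" => no
  Position 2: "cb" => no
  Position 3: "ba" => no
  Position 4: "ac" => MATCH
  Position 5: "cc" => no
  Position 6: "ca" => no
  Position 7: "aa" => no
  Position 8: "ab" => no
  Position 9: "bc" => no
  Position 10: "cc" => no
  Position 11: "cc" => no
Total occurrences: 1

1


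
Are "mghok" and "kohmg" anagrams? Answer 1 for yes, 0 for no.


Strings: "mghok", "kohmg"
Sorted first:  ghkmo
Sorted second: ghkmo
Sorted forms match => anagrams

1


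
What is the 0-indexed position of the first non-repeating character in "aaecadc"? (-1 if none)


Input: aaecadc
Character frequencies:
  'a': 3
  'c': 2
  'd': 1
  'e': 1
Scanning left to right for freq == 1:
  Position 0 ('a'): freq=3, skip
  Position 1 ('a'): freq=3, skip
  Position 2 ('e'): unique! => answer = 2

2


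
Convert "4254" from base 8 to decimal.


Input: "4254" in base 8
Positional expansion:
  Digit '4' (value 4) x 8^3 = 2048
  Digit '2' (value 2) x 8^2 = 128
  Digit '5' (value 5) x 8^1 = 40
  Digit '4' (value 4) x 8^0 = 4
Sum = 2220

2220


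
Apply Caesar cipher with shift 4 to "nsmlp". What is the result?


Caesar cipher: shift "nsmlp" by 4
  'n' (pos 13) + 4 = pos 17 = 'r'
  's' (pos 18) + 4 = pos 22 = 'w'
  'm' (pos 12) + 4 = pos 16 = 'q'
  'l' (pos 11) + 4 = pos 15 = 'p'
  'p' (pos 15) + 4 = pos 19 = 't'
Result: rwqpt

rwqpt


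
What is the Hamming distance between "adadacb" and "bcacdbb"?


Comparing "adadacb" and "bcacdbb" position by position:
  Position 0: 'a' vs 'b' => differ
  Position 1: 'd' vs 'c' => differ
  Position 2: 'a' vs 'a' => same
  Position 3: 'd' vs 'c' => differ
  Position 4: 'a' vs 'd' => differ
  Position 5: 'c' vs 'b' => differ
  Position 6: 'b' vs 'b' => same
Total differences (Hamming distance): 5

5


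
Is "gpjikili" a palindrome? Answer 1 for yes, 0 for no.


Input: gpjikili
Reversed: ilikijpg
  Compare pos 0 ('g') with pos 7 ('i'): MISMATCH
  Compare pos 1 ('p') with pos 6 ('l'): MISMATCH
  Compare pos 2 ('j') with pos 5 ('i'): MISMATCH
  Compare pos 3 ('i') with pos 4 ('k'): MISMATCH
Result: not a palindrome

0


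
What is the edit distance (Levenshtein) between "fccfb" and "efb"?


Computing edit distance: "fccfb" -> "efb"
DP table:
           e    f    b
      0    1    2    3
  f   1    1    1    2
  c   2    2    2    2
  c   3    3    3    3
  f   4    4    3    4
  b   5    5    4    3
Edit distance = dp[5][3] = 3

3


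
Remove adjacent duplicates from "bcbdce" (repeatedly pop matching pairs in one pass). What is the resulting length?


Input: bcbdce
Stack-based adjacent duplicate removal:
  Read 'b': push. Stack: b
  Read 'c': push. Stack: bc
  Read 'b': push. Stack: bcb
  Read 'd': push. Stack: bcbd
  Read 'c': push. Stack: bcbdc
  Read 'e': push. Stack: bcbdce
Final stack: "bcbdce" (length 6)

6


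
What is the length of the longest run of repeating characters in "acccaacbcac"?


Input: "acccaacbcac"
Scanning for longest run:
  Position 1 ('c'): new char, reset run to 1
  Position 2 ('c'): continues run of 'c', length=2
  Position 3 ('c'): continues run of 'c', length=3
  Position 4 ('a'): new char, reset run to 1
  Position 5 ('a'): continues run of 'a', length=2
  Position 6 ('c'): new char, reset run to 1
  Position 7 ('b'): new char, reset run to 1
  Position 8 ('c'): new char, reset run to 1
  Position 9 ('a'): new char, reset run to 1
  Position 10 ('c'): new char, reset run to 1
Longest run: 'c' with length 3

3


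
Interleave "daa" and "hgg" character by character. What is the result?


Interleaving "daa" and "hgg":
  Position 0: 'd' from first, 'h' from second => "dh"
  Position 1: 'a' from first, 'g' from second => "ag"
  Position 2: 'a' from first, 'g' from second => "ag"
Result: dhagag

dhagag


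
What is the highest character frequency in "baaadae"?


Input: baaadae
Character counts:
  'a': 4
  'b': 1
  'd': 1
  'e': 1
Maximum frequency: 4

4


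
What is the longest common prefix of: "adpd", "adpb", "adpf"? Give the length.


Words: adpd, adpb, adpf
  Position 0: all 'a' => match
  Position 1: all 'd' => match
  Position 2: all 'p' => match
  Position 3: ('d', 'b', 'f') => mismatch, stop
LCP = "adp" (length 3)

3


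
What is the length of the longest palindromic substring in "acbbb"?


Input: "acbbb"
Checking substrings for palindromes:
  [2:5] "bbb" (len 3) => palindrome
  [2:4] "bb" (len 2) => palindrome
  [3:5] "bb" (len 2) => palindrome
Longest palindromic substring: "bbb" with length 3

3


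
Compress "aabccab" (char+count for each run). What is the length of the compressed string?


Input: aabccab
Runs:
  'a' x 2 => "a2"
  'b' x 1 => "b1"
  'c' x 2 => "c2"
  'a' x 1 => "a1"
  'b' x 1 => "b1"
Compressed: "a2b1c2a1b1"
Compressed length: 10

10


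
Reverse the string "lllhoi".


Input: lllhoi
Reading characters right to left:
  Position 5: 'i'
  Position 4: 'o'
  Position 3: 'h'
  Position 2: 'l'
  Position 1: 'l'
  Position 0: 'l'
Reversed: iohlll

iohlll


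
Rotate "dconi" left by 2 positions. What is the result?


Input: "dconi", rotate left by 2
First 2 characters: "dc"
Remaining characters: "oni"
Concatenate remaining + first: "oni" + "dc" = "onidc"

onidc


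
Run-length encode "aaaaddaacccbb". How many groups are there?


Input: aaaaddaacccbb
Scanning for consecutive runs:
  Group 1: 'a' x 4 (positions 0-3)
  Group 2: 'd' x 2 (positions 4-5)
  Group 3: 'a' x 2 (positions 6-7)
  Group 4: 'c' x 3 (positions 8-10)
  Group 5: 'b' x 2 (positions 11-12)
Total groups: 5

5


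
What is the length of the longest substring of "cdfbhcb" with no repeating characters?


Input: "cdfbhcb"
Sliding window (track last position of each char):
  Position 0 ('c'): window [0,0] length 1 -- new best
  Position 1 ('d'): window [0,1] length 2 -- new best
  Position 2 ('f'): window [0,2] length 3 -- new best
  Position 3 ('b'): window [0,3] length 4 -- new best
  Position 4 ('h'): window [0,4] length 5 -- new best
  Position 5 ('c'): repeat (last at 0), move window start to 1
  Position 5 ('c'): window [1,5] length 5
  Position 6 ('b'): repeat (last at 3), move window start to 4
  Position 6 ('b'): window [4,6] length 3
Longest substring with no repeats: "cdfbh" with length 5

5


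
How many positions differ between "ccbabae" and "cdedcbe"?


Comparing "ccbabae" and "cdedcbe" position by position:
  Position 0: 'c' vs 'c' => same
  Position 1: 'c' vs 'd' => DIFFER
  Position 2: 'b' vs 'e' => DIFFER
  Position 3: 'a' vs 'd' => DIFFER
  Position 4: 'b' vs 'c' => DIFFER
  Position 5: 'a' vs 'b' => DIFFER
  Position 6: 'e' vs 'e' => same
Positions that differ: 5

5


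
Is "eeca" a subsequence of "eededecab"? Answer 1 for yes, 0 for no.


Check if "eeca" is a subsequence of "eededecab"
Greedy scan:
  Position 0 ('e'): matches sub[0] = 'e'
  Position 1 ('e'): matches sub[1] = 'e'
  Position 2 ('d'): no match needed
  Position 3 ('e'): no match needed
  Position 4 ('d'): no match needed
  Position 5 ('e'): no match needed
  Position 6 ('c'): matches sub[2] = 'c'
  Position 7 ('a'): matches sub[3] = 'a'
  Position 8 ('b'): no match needed
All 4 characters matched => is a subsequence

1


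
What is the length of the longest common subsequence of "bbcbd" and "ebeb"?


LCS of "bbcbd" and "ebeb"
DP table:
           e    b    e    b
      0    0    0    0    0
  b   0    0    1    1    1
  b   0    0    1    1    2
  c   0    0    1    1    2
  b   0    0    1    1    2
  d   0    0    1    1    2
LCS length = dp[5][4] = 2

2


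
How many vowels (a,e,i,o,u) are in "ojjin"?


Input: ojjin
Checking each character:
  'o' at position 0: vowel (running total: 1)
  'j' at position 1: consonant
  'j' at position 2: consonant
  'i' at position 3: vowel (running total: 2)
  'n' at position 4: consonant
Total vowels: 2

2


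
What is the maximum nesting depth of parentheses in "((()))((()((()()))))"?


Input: "((()))((()((()()))))"
Tracking depth:
  Position 0 '(': depth becomes 1
  Position 1 '(': depth becomes 2
  Position 2 '(': depth becomes 3
  Position 3 ')': depth becomes 2
  Position 4 ')': depth becomes 1
  Position 5 ')': depth becomes 0
  Position 6 '(': depth becomes 1
  Position 7 '(': depth becomes 2
  Position 8 '(': depth becomes 3
  Position 9 ')': depth becomes 2
  Position 10 '(': depth becomes 3
  Position 11 '(': depth becomes 4
  Position 12 '(': depth becomes 5
  Position 13 ')': depth becomes 4
  Position 14 '(': depth becomes 5
  Position 15 ')': depth becomes 4
  Position 16 ')': depth becomes 3
  Position 17 ')': depth becomes 2
  Position 18 ')': depth becomes 1
  Position 19 ')': depth becomes 0
Maximum depth reached: 5

5


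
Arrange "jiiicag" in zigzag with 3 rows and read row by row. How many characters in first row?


Zigzag "jiiicag" into 3 rows:
Placing characters:
  'j' => row 0
  'i' => row 1
  'i' => row 2
  'i' => row 1
  'c' => row 0
  'a' => row 1
  'g' => row 2
Rows:
  Row 0: "jc"
  Row 1: "iia"
  Row 2: "ig"
First row length: 2

2


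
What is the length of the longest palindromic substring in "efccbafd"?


Input: "efccbafd"
Checking substrings for palindromes:
  [2:4] "cc" (len 2) => palindrome
Longest palindromic substring: "cc" with length 2

2


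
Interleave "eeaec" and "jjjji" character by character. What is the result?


Interleaving "eeaec" and "jjjji":
  Position 0: 'e' from first, 'j' from second => "ej"
  Position 1: 'e' from first, 'j' from second => "ej"
  Position 2: 'a' from first, 'j' from second => "aj"
  Position 3: 'e' from first, 'j' from second => "ej"
  Position 4: 'c' from first, 'i' from second => "ci"
Result: ejejajejci

ejejajejci


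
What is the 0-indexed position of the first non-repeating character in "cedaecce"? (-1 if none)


Input: cedaecce
Character frequencies:
  'a': 1
  'c': 3
  'd': 1
  'e': 3
Scanning left to right for freq == 1:
  Position 0 ('c'): freq=3, skip
  Position 1 ('e'): freq=3, skip
  Position 2 ('d'): unique! => answer = 2

2


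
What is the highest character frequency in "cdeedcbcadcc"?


Input: cdeedcbcadcc
Character counts:
  'a': 1
  'b': 1
  'c': 5
  'd': 3
  'e': 2
Maximum frequency: 5

5


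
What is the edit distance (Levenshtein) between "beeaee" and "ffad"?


Computing edit distance: "beeaee" -> "ffad"
DP table:
           f    f    a    d
      0    1    2    3    4
  b   1    1    2    3    4
  e   2    2    2    3    4
  e   3    3    3    3    4
  a   4    4    4    3    4
  e   5    5    5    4    4
  e   6    6    6    5    5
Edit distance = dp[6][4] = 5

5


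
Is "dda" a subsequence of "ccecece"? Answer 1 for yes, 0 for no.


Check if "dda" is a subsequence of "ccecece"
Greedy scan:
  Position 0 ('c'): no match needed
  Position 1 ('c'): no match needed
  Position 2 ('e'): no match needed
  Position 3 ('c'): no match needed
  Position 4 ('e'): no match needed
  Position 5 ('c'): no match needed
  Position 6 ('e'): no match needed
Only matched 0/3 characters => not a subsequence

0
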